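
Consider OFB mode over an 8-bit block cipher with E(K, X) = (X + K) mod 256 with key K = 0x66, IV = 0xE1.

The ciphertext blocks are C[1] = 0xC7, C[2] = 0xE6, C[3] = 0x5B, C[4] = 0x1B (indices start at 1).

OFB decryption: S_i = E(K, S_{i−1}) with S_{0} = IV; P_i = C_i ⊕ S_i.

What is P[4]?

P[4] = 0x62

P[1]: S = E(K, 0xE1) = 0x47; 0xC7 ⊕ 0x47 = 0x80.
P[2]: S = E(K, 0x47) = 0xAD; 0xE6 ⊕ 0xAD = 0x4B.
P[3]: S = E(K, 0xAD) = 0x13; 0x5B ⊕ 0x13 = 0x48.
P[4]: S = E(K, 0x13) = 0x79; 0x1B ⊕ 0x79 = 0x62.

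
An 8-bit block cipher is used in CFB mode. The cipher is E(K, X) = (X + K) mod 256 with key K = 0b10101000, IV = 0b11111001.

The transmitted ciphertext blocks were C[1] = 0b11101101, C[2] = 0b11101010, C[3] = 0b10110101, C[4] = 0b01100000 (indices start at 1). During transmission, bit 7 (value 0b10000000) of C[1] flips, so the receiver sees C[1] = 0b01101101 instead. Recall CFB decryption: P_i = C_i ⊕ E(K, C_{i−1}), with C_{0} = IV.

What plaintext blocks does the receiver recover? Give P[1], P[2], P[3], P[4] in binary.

Only C[1] changed, to 0b01101101. In CFB, a change in C_i flips the same bit in P_i and garbles P_{i+1}. Decrypting the received ciphertext:
P[1]: E(K, 0b11111001) = 0b10100001; 0b01101101 ⊕ 0b10100001 = 0b11001100.
P[2]: E(K, 0b01101101) = 0b00010101; 0b11101010 ⊕ 0b00010101 = 0b11111111.
P[3]: E(K, 0b11101010) = 0b10010010; 0b10110101 ⊕ 0b10010010 = 0b00100111.
P[4]: E(K, 0b10110101) = 0b01011101; 0b01100000 ⊕ 0b01011101 = 0b00111101.
Blocks that differ from the original plaintext: P[1], P[2].

P[1] = 0b11001100, P[2] = 0b11111111, P[3] = 0b00100111, P[4] = 0b00111101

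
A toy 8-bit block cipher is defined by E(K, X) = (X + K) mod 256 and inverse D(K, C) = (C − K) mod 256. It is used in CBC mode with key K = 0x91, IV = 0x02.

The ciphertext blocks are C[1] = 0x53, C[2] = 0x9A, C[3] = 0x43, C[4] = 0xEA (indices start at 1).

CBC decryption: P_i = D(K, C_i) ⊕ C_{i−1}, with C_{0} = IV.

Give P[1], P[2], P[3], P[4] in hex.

P[1]: D(K, 0x53) = 0xC2; 0xC2 ⊕ 0x02 = 0xC0.
P[2]: D(K, 0x9A) = 0x09; 0x09 ⊕ 0x53 = 0x5A.
P[3]: D(K, 0x43) = 0xB2; 0xB2 ⊕ 0x9A = 0x28.
P[4]: D(K, 0xEA) = 0x59; 0x59 ⊕ 0x43 = 0x1A.

P[1] = 0xC0, P[2] = 0x5A, P[3] = 0x28, P[4] = 0x1A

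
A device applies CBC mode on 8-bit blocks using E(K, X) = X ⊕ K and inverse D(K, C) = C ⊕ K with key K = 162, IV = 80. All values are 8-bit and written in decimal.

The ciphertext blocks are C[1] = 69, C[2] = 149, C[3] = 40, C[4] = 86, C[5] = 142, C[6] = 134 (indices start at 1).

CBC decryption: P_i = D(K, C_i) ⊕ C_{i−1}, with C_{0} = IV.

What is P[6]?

P[6]: D(K, 134) = 36; 36 ⊕ 142 = 170.

P[6] = 170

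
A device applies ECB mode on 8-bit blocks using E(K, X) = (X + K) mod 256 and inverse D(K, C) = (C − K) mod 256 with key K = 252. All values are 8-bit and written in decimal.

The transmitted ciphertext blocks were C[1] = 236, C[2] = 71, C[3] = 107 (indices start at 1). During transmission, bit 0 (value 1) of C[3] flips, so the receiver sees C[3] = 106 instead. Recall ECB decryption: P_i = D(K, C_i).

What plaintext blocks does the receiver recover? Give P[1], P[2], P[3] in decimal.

Only C[3] changed, to 106. In ECB, a change in C_i affects only P_i. Decrypting the received ciphertext:
P[1]: D(K, 236) = 240.
P[2]: D(K, 71) = 75.
P[3]: D(K, 106) = 110.
Blocks that differ from the original plaintext: P[3].

P[1] = 240, P[2] = 75, P[3] = 110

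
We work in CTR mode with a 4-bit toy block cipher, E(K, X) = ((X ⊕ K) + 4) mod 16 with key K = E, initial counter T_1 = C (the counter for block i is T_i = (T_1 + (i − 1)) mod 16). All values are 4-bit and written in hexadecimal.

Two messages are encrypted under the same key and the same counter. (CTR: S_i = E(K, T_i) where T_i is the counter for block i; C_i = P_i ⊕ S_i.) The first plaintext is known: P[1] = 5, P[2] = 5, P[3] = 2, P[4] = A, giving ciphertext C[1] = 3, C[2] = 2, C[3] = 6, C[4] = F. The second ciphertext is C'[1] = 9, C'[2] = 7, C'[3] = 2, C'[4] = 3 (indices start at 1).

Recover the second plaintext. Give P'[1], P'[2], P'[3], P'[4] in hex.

P'[1] = F, P'[2] = 0, P'[3] = 6, P'[4] = 6

In CTR with a reused counter, both messages share the same keystream S_i, so C_i ⊕ C'_i = P_i ⊕ P'_i and thus P'_i = P_i ⊕ C_i ⊕ C'_i.
P'[1]: 5 ⊕ 3 ⊕ 9 = F.
P'[2]: 5 ⊕ 2 ⊕ 7 = 0.
P'[3]: 2 ⊕ 6 ⊕ 2 = 6.
P'[4]: A ⊕ F ⊕ 3 = 6.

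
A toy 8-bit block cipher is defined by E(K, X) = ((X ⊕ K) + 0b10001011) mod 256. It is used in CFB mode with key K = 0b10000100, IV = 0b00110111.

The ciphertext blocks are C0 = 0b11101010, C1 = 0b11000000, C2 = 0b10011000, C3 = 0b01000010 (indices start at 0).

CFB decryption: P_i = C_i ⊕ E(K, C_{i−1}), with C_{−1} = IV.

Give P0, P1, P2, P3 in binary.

P0: E(K, 0b00110111) = 0b00111110; 0b11101010 ⊕ 0b00111110 = 0b11010100.
P1: E(K, 0b11101010) = 0b11111001; 0b11000000 ⊕ 0b11111001 = 0b00111001.
P2: E(K, 0b11000000) = 0b11001111; 0b10011000 ⊕ 0b11001111 = 0b01010111.
P3: E(K, 0b10011000) = 0b10100111; 0b01000010 ⊕ 0b10100111 = 0b11100101.

P0 = 0b11010100, P1 = 0b00111001, P2 = 0b01010111, P3 = 0b11100101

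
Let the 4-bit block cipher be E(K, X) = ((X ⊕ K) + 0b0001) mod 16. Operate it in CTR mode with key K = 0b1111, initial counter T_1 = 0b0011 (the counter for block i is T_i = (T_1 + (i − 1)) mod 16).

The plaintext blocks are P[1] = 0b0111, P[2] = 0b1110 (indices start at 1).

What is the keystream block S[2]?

0b1100

CTR encryption: S_i = E(K, T_i) where T_i is the counter for block i; C_i = P_i ⊕ S_i.
C[1]: T = 0b0011, S = E(K, T) = 0b1101; 0b0111 ⊕ 0b1101 = 0b1010.
C[2]: T = 0b0100, S = E(K, T) = 0b1100; 0b1110 ⊕ 0b1100 = 0b0010.
So S[2] = 0b1100.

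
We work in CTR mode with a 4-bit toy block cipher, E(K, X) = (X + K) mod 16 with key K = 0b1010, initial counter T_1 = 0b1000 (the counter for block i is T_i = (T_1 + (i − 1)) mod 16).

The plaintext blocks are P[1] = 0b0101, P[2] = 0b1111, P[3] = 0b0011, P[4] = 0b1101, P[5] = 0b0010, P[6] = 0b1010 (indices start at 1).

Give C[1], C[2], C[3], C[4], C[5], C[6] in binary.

CTR encryption: S_i = E(K, T_i) where T_i is the counter for block i; C_i = P_i ⊕ S_i.
C[1]: T = 0b1000, S = E(K, T) = 0b0010; 0b0101 ⊕ 0b0010 = 0b0111.
C[2]: T = 0b1001, S = E(K, T) = 0b0011; 0b1111 ⊕ 0b0011 = 0b1100.
C[3]: T = 0b1010, S = E(K, T) = 0b0100; 0b0011 ⊕ 0b0100 = 0b0111.
C[4]: T = 0b1011, S = E(K, T) = 0b0101; 0b1101 ⊕ 0b0101 = 0b1000.
C[5]: T = 0b1100, S = E(K, T) = 0b0110; 0b0010 ⊕ 0b0110 = 0b0100.
C[6]: T = 0b1101, S = E(K, T) = 0b0111; 0b1010 ⊕ 0b0111 = 0b1101.

C[1] = 0b0111, C[2] = 0b1100, C[3] = 0b0111, C[4] = 0b1000, C[5] = 0b0100, C[6] = 0b1101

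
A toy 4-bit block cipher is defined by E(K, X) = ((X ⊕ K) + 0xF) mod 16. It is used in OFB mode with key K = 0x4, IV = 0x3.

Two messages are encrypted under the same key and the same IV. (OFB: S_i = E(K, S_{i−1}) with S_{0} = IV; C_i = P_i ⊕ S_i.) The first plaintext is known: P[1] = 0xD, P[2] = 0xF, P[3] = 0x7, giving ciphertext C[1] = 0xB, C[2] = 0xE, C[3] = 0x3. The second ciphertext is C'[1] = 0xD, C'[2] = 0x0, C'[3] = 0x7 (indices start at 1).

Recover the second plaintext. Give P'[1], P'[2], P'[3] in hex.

P'[1] = 0xB, P'[2] = 0x1, P'[3] = 0x3

In OFB with a reused IV, both messages share the same keystream S_i, so C_i ⊕ C'_i = P_i ⊕ P'_i and thus P'_i = P_i ⊕ C_i ⊕ C'_i.
P'[1]: 0xD ⊕ 0xB ⊕ 0xD = 0xB.
P'[2]: 0xF ⊕ 0xE ⊕ 0x0 = 0x1.
P'[3]: 0x7 ⊕ 0x3 ⊕ 0x7 = 0x3.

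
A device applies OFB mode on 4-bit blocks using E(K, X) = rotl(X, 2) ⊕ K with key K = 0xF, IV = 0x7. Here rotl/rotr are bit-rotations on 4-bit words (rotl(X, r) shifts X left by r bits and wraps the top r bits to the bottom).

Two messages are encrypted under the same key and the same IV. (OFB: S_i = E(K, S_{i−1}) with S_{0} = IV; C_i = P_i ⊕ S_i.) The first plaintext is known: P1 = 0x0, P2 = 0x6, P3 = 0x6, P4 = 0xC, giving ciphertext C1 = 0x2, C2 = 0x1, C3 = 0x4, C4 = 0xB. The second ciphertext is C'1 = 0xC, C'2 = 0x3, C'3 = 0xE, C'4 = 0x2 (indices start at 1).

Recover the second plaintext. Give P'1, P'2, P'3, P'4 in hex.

In OFB with a reused IV, both messages share the same keystream S_i, so C_i ⊕ C'_i = P_i ⊕ P'_i and thus P'_i = P_i ⊕ C_i ⊕ C'_i.
P'1: 0x0 ⊕ 0x2 ⊕ 0xC = 0xE.
P'2: 0x6 ⊕ 0x1 ⊕ 0x3 = 0x4.
P'3: 0x6 ⊕ 0x4 ⊕ 0xE = 0xC.
P'4: 0xC ⊕ 0xB ⊕ 0x2 = 0x5.

P'1 = 0xE, P'2 = 0x4, P'3 = 0xC, P'4 = 0x5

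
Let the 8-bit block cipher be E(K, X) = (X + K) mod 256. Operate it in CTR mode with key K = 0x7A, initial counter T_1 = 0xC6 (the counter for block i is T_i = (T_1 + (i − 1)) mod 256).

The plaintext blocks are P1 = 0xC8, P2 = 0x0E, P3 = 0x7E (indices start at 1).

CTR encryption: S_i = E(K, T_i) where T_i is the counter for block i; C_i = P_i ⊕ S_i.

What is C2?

C2 = 0x4F

C1: T = 0xC6, S = E(K, T) = 0x40; 0xC8 ⊕ 0x40 = 0x88.
C2: T = 0xC7, S = E(K, T) = 0x41; 0x0E ⊕ 0x41 = 0x4F.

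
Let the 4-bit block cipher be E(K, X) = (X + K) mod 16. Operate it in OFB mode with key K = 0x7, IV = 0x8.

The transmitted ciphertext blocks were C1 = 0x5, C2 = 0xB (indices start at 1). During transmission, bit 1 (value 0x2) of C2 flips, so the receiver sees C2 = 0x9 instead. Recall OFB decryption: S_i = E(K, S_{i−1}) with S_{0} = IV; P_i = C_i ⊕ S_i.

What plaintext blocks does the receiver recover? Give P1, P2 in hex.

P1 = 0xA, P2 = 0xF

Only C2 changed, to 0x9. In OFB, a change in C_i flips the same bit in P_i only; the keystream is unaffected. Decrypting the received ciphertext:
P1: S = E(K, 0x8) = 0xF; 0x5 ⊕ 0xF = 0xA.
P2: S = E(K, 0xF) = 0x6; 0x9 ⊕ 0x6 = 0xF.
Blocks that differ from the original plaintext: P2.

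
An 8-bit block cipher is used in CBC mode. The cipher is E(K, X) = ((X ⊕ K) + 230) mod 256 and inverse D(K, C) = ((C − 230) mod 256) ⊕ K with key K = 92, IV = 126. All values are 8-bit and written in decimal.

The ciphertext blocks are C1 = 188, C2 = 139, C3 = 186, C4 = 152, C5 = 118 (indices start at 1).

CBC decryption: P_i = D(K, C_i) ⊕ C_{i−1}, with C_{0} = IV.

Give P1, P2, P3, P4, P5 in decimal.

P1 = 244, P2 = 69, P3 = 3, P4 = 84, P5 = 84

P1: D(K, 188) = 138; 138 ⊕ 126 = 244.
P2: D(K, 139) = 249; 249 ⊕ 188 = 69.
P3: D(K, 186) = 136; 136 ⊕ 139 = 3.
P4: D(K, 152) = 238; 238 ⊕ 186 = 84.
P5: D(K, 118) = 204; 204 ⊕ 152 = 84.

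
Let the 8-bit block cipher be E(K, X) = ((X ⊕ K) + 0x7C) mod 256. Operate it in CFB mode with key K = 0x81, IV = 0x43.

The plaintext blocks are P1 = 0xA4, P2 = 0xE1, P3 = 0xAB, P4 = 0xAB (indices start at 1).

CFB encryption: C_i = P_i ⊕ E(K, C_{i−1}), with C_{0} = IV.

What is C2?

C2 = 0x76

C1: E(K, 0x43) = 0x3E; 0xA4 ⊕ 0x3E = 0x9A.
C2: E(K, 0x9A) = 0x97; 0xE1 ⊕ 0x97 = 0x76.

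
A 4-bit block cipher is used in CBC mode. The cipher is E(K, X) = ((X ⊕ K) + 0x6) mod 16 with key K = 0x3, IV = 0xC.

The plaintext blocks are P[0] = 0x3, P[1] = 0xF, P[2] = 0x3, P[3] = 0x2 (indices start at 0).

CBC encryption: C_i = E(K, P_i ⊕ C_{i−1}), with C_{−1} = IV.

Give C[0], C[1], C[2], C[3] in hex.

C[0] = 0x2, C[1] = 0x4, C[2] = 0xA, C[3] = 0x1

C[0]: P[0] ⊕ 0xC = 0xF; E(K, 0xF) = 0x2.
C[1]: P[1] ⊕ 0x2 = 0xD; E(K, 0xD) = 0x4.
C[2]: P[2] ⊕ 0x4 = 0x7; E(K, 0x7) = 0xA.
C[3]: P[3] ⊕ 0xA = 0x8; E(K, 0x8) = 0x1.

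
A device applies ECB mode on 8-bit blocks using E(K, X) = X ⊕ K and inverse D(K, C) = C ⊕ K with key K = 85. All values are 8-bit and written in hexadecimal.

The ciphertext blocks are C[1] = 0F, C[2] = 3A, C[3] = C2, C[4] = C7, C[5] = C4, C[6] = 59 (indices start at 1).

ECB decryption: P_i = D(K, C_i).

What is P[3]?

P[3]: D(K, C2) = 47.

P[3] = 47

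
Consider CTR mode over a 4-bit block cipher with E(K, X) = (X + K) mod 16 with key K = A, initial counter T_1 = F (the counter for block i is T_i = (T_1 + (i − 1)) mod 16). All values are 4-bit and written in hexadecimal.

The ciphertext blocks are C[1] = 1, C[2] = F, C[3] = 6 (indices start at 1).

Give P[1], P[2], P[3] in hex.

CTR decryption: S_i = E(K, T_i) where T_i is the counter for block i; P_i = C_i ⊕ S_i.
P[1]: T = F, S = E(K, T) = 9; 1 ⊕ 9 = 8.
P[2]: T = 0, S = E(K, T) = A; F ⊕ A = 5.
P[3]: T = 1, S = E(K, T) = B; 6 ⊕ B = D.

P[1] = 8, P[2] = 5, P[3] = D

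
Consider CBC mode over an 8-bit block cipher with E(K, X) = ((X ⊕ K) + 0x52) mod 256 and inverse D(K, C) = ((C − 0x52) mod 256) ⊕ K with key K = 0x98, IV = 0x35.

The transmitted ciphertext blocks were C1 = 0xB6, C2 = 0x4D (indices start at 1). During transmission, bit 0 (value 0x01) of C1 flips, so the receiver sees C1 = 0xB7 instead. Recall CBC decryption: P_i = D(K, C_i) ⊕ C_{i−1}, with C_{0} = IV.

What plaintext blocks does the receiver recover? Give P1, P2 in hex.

Only C1 changed, to 0xB7. In CBC, a change in C_i garbles P_i and flips the same bit in P_{i+1}. Decrypting the received ciphertext:
P1: D(K, 0xB7) = 0xFD; 0xFD ⊕ 0x35 = 0xC8.
P2: D(K, 0x4D) = 0x63; 0x63 ⊕ 0xB7 = 0xD4.
Blocks that differ from the original plaintext: P1, P2.

P1 = 0xC8, P2 = 0xD4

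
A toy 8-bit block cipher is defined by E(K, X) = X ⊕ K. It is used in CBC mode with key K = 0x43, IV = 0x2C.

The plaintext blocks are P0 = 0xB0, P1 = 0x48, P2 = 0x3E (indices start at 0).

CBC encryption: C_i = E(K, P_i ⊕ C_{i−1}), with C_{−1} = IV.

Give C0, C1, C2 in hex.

C0 = 0xDF, C1 = 0xD4, C2 = 0xA9

C0: P0 ⊕ 0x2C = 0x9C; E(K, 0x9C) = 0xDF.
C1: P1 ⊕ 0xDF = 0x97; E(K, 0x97) = 0xD4.
C2: P2 ⊕ 0xD4 = 0xEA; E(K, 0xEA) = 0xA9.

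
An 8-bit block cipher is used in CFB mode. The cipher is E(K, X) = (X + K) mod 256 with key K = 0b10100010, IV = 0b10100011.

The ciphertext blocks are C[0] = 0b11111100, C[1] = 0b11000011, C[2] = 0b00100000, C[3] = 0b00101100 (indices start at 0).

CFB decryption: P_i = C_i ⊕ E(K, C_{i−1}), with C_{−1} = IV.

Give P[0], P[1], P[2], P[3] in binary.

P[0]: E(K, 0b10100011) = 0b01000101; 0b11111100 ⊕ 0b01000101 = 0b10111001.
P[1]: E(K, 0b11111100) = 0b10011110; 0b11000011 ⊕ 0b10011110 = 0b01011101.
P[2]: E(K, 0b11000011) = 0b01100101; 0b00100000 ⊕ 0b01100101 = 0b01000101.
P[3]: E(K, 0b00100000) = 0b11000010; 0b00101100 ⊕ 0b11000010 = 0b11101110.

P[0] = 0b10111001, P[1] = 0b01011101, P[2] = 0b01000101, P[3] = 0b11101110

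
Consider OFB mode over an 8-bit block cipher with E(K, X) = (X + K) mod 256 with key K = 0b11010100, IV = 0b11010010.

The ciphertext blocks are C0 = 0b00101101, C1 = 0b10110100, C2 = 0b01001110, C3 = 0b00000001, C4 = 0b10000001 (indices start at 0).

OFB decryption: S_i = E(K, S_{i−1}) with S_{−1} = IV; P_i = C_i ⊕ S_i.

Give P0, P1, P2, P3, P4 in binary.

P0 = 0b10001011, P1 = 0b11001110, P2 = 0b00000000, P3 = 0b00100011, P4 = 0b01110111

P0: S = E(K, 0b11010010) = 0b10100110; 0b00101101 ⊕ 0b10100110 = 0b10001011.
P1: S = E(K, 0b10100110) = 0b01111010; 0b10110100 ⊕ 0b01111010 = 0b11001110.
P2: S = E(K, 0b01111010) = 0b01001110; 0b01001110 ⊕ 0b01001110 = 0b00000000.
P3: S = E(K, 0b01001110) = 0b00100010; 0b00000001 ⊕ 0b00100010 = 0b00100011.
P4: S = E(K, 0b00100010) = 0b11110110; 0b10000001 ⊕ 0b11110110 = 0b01110111.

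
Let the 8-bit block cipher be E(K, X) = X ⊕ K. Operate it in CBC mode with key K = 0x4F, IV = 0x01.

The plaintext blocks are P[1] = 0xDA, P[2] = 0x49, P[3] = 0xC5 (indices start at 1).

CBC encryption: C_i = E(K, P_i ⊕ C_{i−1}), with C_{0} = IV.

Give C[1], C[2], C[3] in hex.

C[1] = 0x94, C[2] = 0x92, C[3] = 0x18

C[1]: P[1] ⊕ 0x01 = 0xDB; E(K, 0xDB) = 0x94.
C[2]: P[2] ⊕ 0x94 = 0xDD; E(K, 0xDD) = 0x92.
C[3]: P[3] ⊕ 0x92 = 0x57; E(K, 0x57) = 0x18.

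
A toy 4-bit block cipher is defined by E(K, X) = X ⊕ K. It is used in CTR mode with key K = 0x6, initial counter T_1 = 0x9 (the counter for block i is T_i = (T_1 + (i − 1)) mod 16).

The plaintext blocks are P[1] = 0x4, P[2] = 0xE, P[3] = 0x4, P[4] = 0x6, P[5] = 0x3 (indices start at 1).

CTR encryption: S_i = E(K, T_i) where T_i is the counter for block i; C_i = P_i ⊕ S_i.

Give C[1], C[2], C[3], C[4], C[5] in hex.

C[1]: T = 0x9, S = E(K, T) = 0xF; 0x4 ⊕ 0xF = 0xB.
C[2]: T = 0xA, S = E(K, T) = 0xC; 0xE ⊕ 0xC = 0x2.
C[3]: T = 0xB, S = E(K, T) = 0xD; 0x4 ⊕ 0xD = 0x9.
C[4]: T = 0xC, S = E(K, T) = 0xA; 0x6 ⊕ 0xA = 0xC.
C[5]: T = 0xD, S = E(K, T) = 0xB; 0x3 ⊕ 0xB = 0x8.

C[1] = 0xB, C[2] = 0x2, C[3] = 0x9, C[4] = 0xC, C[5] = 0x8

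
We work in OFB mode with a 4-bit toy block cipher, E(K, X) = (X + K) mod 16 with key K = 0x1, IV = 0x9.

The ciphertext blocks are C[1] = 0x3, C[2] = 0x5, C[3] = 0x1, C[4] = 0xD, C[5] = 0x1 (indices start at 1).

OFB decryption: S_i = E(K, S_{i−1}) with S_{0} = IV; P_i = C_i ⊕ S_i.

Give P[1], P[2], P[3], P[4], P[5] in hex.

P[1] = 0x9, P[2] = 0xE, P[3] = 0xD, P[4] = 0x0, P[5] = 0xF

P[1]: S = E(K, 0x9) = 0xA; 0x3 ⊕ 0xA = 0x9.
P[2]: S = E(K, 0xA) = 0xB; 0x5 ⊕ 0xB = 0xE.
P[3]: S = E(K, 0xB) = 0xC; 0x1 ⊕ 0xC = 0xD.
P[4]: S = E(K, 0xC) = 0xD; 0xD ⊕ 0xD = 0x0.
P[5]: S = E(K, 0xD) = 0xE; 0x1 ⊕ 0xE = 0xF.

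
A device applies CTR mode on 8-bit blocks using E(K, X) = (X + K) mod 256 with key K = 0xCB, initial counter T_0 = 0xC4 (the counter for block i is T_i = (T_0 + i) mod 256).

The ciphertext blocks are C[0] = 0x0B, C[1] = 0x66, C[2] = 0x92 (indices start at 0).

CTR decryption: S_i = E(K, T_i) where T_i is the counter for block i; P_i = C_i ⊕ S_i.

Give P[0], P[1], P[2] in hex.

P[0]: T = 0xC4, S = E(K, T) = 0x8F; 0x0B ⊕ 0x8F = 0x84.
P[1]: T = 0xC5, S = E(K, T) = 0x90; 0x66 ⊕ 0x90 = 0xF6.
P[2]: T = 0xC6, S = E(K, T) = 0x91; 0x92 ⊕ 0x91 = 0x03.

P[0] = 0x84, P[1] = 0xF6, P[2] = 0x03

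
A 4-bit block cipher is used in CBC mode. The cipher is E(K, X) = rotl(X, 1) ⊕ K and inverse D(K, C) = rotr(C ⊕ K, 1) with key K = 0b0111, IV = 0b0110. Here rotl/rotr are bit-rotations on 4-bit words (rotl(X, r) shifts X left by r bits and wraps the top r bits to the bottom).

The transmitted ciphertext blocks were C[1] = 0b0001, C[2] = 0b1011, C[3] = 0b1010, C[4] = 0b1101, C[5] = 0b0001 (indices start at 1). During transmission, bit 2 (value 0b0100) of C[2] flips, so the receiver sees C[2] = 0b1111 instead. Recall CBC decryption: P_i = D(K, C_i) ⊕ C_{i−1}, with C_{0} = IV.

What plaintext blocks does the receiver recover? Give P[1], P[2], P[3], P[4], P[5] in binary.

P[1] = 0b0101, P[2] = 0b0101, P[3] = 0b0001, P[4] = 0b1111, P[5] = 0b1110

Only C[2] changed, to 0b1111. In CBC, a change in C_i garbles P_i and flips the same bit in P_{i+1}. Decrypting the received ciphertext:
P[1]: D(K, 0b0001) = 0b0011; 0b0011 ⊕ 0b0110 = 0b0101.
P[2]: D(K, 0b1111) = 0b0100; 0b0100 ⊕ 0b0001 = 0b0101.
P[3]: D(K, 0b1010) = 0b1110; 0b1110 ⊕ 0b1111 = 0b0001.
P[4]: D(K, 0b1101) = 0b0101; 0b0101 ⊕ 0b1010 = 0b1111.
P[5]: D(K, 0b0001) = 0b0011; 0b0011 ⊕ 0b1101 = 0b1110.
Blocks that differ from the original plaintext: P[2], P[3].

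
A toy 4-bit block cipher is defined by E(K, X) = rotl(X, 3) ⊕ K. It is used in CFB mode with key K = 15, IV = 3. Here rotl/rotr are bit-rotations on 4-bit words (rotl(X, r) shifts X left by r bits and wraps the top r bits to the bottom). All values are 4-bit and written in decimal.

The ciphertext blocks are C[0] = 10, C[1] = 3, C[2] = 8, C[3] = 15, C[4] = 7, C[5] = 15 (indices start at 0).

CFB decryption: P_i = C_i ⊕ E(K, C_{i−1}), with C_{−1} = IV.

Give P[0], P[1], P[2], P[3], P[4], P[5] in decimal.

P[0]: E(K, 3) = 6; 10 ⊕ 6 = 12.
P[1]: E(K, 10) = 10; 3 ⊕ 10 = 9.
P[2]: E(K, 3) = 6; 8 ⊕ 6 = 14.
P[3]: E(K, 8) = 11; 15 ⊕ 11 = 4.
P[4]: E(K, 15) = 0; 7 ⊕ 0 = 7.
P[5]: E(K, 7) = 4; 15 ⊕ 4 = 11.

P[0] = 12, P[1] = 9, P[2] = 14, P[3] = 4, P[4] = 7, P[5] = 11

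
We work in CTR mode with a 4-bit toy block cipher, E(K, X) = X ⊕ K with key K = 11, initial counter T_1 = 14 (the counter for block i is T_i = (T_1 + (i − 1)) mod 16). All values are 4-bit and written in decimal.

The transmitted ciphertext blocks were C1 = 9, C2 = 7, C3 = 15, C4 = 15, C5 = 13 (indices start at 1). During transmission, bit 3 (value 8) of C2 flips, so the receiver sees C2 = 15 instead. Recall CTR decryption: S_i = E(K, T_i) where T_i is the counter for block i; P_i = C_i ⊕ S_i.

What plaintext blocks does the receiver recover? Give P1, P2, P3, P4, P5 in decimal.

Only C2 changed, to 15. In CTR, a change in C_i flips the same bit in P_i only; the keystream is unaffected. Decrypting the received ciphertext:
P1: T = 14, S = E(K, T) = 5; 9 ⊕ 5 = 12.
P2: T = 15, S = E(K, T) = 4; 15 ⊕ 4 = 11.
P3: T = 0, S = E(K, T) = 11; 15 ⊕ 11 = 4.
P4: T = 1, S = E(K, T) = 10; 15 ⊕ 10 = 5.
P5: T = 2, S = E(K, T) = 9; 13 ⊕ 9 = 4.
Blocks that differ from the original plaintext: P2.

P1 = 12, P2 = 11, P3 = 4, P4 = 5, P5 = 4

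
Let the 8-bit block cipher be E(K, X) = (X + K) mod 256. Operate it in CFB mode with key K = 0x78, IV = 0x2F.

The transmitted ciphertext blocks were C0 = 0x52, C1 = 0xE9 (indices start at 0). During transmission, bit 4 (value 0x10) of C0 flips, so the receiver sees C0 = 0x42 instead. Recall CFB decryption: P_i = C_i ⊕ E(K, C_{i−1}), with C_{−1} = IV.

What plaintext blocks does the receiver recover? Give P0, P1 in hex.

Only C0 changed, to 0x42. In CFB, a change in C_i flips the same bit in P_i and garbles P_{i+1}. Decrypting the received ciphertext:
P0: E(K, 0x2F) = 0xA7; 0x42 ⊕ 0xA7 = 0xE5.
P1: E(K, 0x42) = 0xBA; 0xE9 ⊕ 0xBA = 0x53.
Blocks that differ from the original plaintext: P0, P1.

P0 = 0xE5, P1 = 0x53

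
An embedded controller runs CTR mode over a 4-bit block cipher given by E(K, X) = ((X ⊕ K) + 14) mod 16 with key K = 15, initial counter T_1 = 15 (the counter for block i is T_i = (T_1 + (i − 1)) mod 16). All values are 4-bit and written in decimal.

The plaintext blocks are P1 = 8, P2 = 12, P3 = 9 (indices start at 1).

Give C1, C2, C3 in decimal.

CTR encryption: S_i = E(K, T_i) where T_i is the counter for block i; C_i = P_i ⊕ S_i.
C1: T = 15, S = E(K, T) = 14; 8 ⊕ 14 = 6.
C2: T = 0, S = E(K, T) = 13; 12 ⊕ 13 = 1.
C3: T = 1, S = E(K, T) = 12; 9 ⊕ 12 = 5.

C1 = 6, C2 = 1, C3 = 5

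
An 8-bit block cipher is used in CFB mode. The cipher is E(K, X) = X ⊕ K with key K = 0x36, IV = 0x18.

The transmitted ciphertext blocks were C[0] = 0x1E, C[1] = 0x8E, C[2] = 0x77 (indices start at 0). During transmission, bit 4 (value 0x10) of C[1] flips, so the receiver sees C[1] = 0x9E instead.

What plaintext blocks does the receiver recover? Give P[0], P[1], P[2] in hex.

P[0] = 0x30, P[1] = 0xB6, P[2] = 0xDF

CFB decryption: P_i = C_i ⊕ E(K, C_{i−1}), with C_{−1} = IV.
Only C[1] changed, to 0x9E. In CFB, a change in C_i flips the same bit in P_i and garbles P_{i+1}. Decrypting the received ciphertext:
P[0]: E(K, 0x18) = 0x2E; 0x1E ⊕ 0x2E = 0x30.
P[1]: E(K, 0x1E) = 0x28; 0x9E ⊕ 0x28 = 0xB6.
P[2]: E(K, 0x9E) = 0xA8; 0x77 ⊕ 0xA8 = 0xDF.
Blocks that differ from the original plaintext: P[1], P[2].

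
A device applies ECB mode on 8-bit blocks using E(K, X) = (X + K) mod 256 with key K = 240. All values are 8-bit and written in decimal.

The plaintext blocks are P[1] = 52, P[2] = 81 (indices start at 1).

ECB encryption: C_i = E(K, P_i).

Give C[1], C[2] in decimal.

C[1] = 36, C[2] = 65

C[1]: E(K, 52) = 36.
C[2]: E(K, 81) = 65.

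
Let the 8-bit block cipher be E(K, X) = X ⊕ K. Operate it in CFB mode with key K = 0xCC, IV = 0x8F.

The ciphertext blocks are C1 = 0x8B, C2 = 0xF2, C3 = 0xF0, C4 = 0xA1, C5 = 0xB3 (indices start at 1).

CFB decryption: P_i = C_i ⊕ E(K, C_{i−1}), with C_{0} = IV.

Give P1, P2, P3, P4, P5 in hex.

P1: E(K, 0x8F) = 0x43; 0x8B ⊕ 0x43 = 0xC8.
P2: E(K, 0x8B) = 0x47; 0xF2 ⊕ 0x47 = 0xB5.
P3: E(K, 0xF2) = 0x3E; 0xF0 ⊕ 0x3E = 0xCE.
P4: E(K, 0xF0) = 0x3C; 0xA1 ⊕ 0x3C = 0x9D.
P5: E(K, 0xA1) = 0x6D; 0xB3 ⊕ 0x6D = 0xDE.

P1 = 0xC8, P2 = 0xB5, P3 = 0xCE, P4 = 0x9D, P5 = 0xDE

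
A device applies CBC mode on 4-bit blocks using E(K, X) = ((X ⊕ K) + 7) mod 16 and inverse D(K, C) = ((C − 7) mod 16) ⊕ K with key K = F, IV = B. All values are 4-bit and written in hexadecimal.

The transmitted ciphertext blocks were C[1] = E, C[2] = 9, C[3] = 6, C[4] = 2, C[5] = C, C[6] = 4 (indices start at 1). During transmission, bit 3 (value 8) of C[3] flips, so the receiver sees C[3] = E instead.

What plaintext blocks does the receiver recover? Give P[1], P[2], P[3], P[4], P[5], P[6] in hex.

P[1] = 3, P[2] = 3, P[3] = 1, P[4] = A, P[5] = 8, P[6] = E

CBC decryption: P_i = D(K, C_i) ⊕ C_{i−1}, with C_{0} = IV.
Only C[3] changed, to E. In CBC, a change in C_i garbles P_i and flips the same bit in P_{i+1}. Decrypting the received ciphertext:
P[1]: D(K, E) = 8; 8 ⊕ B = 3.
P[2]: D(K, 9) = D; D ⊕ E = 3.
P[3]: D(K, E) = 8; 8 ⊕ 9 = 1.
P[4]: D(K, 2) = 4; 4 ⊕ E = A.
P[5]: D(K, C) = A; A ⊕ 2 = 8.
P[6]: D(K, 4) = 2; 2 ⊕ C = E.
Blocks that differ from the original plaintext: P[3], P[4].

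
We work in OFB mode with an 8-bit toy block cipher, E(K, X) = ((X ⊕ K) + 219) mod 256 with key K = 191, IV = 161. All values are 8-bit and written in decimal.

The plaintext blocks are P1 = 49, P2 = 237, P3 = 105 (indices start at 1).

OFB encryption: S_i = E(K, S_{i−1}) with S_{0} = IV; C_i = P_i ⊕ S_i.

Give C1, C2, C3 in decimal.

C1 = 200, C2 = 204, C3 = 16

C1: S = E(K, 161) = 249; 49 ⊕ 249 = 200.
C2: S = E(K, 249) = 33; 237 ⊕ 33 = 204.
C3: S = E(K, 33) = 121; 105 ⊕ 121 = 16.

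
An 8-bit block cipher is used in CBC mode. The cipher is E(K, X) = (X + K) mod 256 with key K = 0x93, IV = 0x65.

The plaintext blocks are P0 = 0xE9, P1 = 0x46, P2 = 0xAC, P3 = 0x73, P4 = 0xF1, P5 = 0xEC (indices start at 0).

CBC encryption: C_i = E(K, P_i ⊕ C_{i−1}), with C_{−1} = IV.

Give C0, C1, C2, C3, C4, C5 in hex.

C0: P0 ⊕ 0x65 = 0x8C; E(K, 0x8C) = 0x1F.
C1: P1 ⊕ 0x1F = 0x59; E(K, 0x59) = 0xEC.
C2: P2 ⊕ 0xEC = 0x40; E(K, 0x40) = 0xD3.
C3: P3 ⊕ 0xD3 = 0xA0; E(K, 0xA0) = 0x33.
C4: P4 ⊕ 0x33 = 0xC2; E(K, 0xC2) = 0x55.
C5: P5 ⊕ 0x55 = 0xB9; E(K, 0xB9) = 0x4C.

C0 = 0x1F, C1 = 0xEC, C2 = 0xD3, C3 = 0x33, C4 = 0x55, C5 = 0x4C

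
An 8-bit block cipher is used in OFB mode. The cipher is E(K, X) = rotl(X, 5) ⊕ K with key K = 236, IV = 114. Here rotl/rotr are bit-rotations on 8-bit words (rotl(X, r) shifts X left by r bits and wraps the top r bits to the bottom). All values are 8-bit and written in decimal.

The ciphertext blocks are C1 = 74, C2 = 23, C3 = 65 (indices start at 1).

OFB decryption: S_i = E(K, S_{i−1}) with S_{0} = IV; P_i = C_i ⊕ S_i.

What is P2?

P2 = 175

P1: S = E(K, 114) = 162; 74 ⊕ 162 = 232.
P2: S = E(K, 162) = 184; 23 ⊕ 184 = 175.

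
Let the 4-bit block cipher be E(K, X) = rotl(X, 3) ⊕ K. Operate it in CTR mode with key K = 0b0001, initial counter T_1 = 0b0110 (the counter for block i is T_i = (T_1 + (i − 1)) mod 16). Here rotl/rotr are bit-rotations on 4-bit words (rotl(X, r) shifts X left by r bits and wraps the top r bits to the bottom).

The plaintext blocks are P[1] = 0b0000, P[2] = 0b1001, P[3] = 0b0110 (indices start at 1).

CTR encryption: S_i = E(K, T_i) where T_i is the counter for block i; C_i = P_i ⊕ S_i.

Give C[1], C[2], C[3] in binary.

C[1] = 0b0010, C[2] = 0b0011, C[3] = 0b0011

C[1]: T = 0b0110, S = E(K, T) = 0b0010; 0b0000 ⊕ 0b0010 = 0b0010.
C[2]: T = 0b0111, S = E(K, T) = 0b1010; 0b1001 ⊕ 0b1010 = 0b0011.
C[3]: T = 0b1000, S = E(K, T) = 0b0101; 0b0110 ⊕ 0b0101 = 0b0011.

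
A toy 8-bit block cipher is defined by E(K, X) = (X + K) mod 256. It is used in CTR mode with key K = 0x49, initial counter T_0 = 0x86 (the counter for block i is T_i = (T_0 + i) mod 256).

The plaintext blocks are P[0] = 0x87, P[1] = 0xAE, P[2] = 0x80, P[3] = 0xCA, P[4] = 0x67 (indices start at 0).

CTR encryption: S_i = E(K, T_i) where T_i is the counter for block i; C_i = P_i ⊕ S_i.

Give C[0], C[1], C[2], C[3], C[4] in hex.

C[0]: T = 0x86, S = E(K, T) = 0xCF; 0x87 ⊕ 0xCF = 0x48.
C[1]: T = 0x87, S = E(K, T) = 0xD0; 0xAE ⊕ 0xD0 = 0x7E.
C[2]: T = 0x88, S = E(K, T) = 0xD1; 0x80 ⊕ 0xD1 = 0x51.
C[3]: T = 0x89, S = E(K, T) = 0xD2; 0xCA ⊕ 0xD2 = 0x18.
C[4]: T = 0x8A, S = E(K, T) = 0xD3; 0x67 ⊕ 0xD3 = 0xB4.

C[0] = 0x48, C[1] = 0x7E, C[2] = 0x51, C[3] = 0x18, C[4] = 0xB4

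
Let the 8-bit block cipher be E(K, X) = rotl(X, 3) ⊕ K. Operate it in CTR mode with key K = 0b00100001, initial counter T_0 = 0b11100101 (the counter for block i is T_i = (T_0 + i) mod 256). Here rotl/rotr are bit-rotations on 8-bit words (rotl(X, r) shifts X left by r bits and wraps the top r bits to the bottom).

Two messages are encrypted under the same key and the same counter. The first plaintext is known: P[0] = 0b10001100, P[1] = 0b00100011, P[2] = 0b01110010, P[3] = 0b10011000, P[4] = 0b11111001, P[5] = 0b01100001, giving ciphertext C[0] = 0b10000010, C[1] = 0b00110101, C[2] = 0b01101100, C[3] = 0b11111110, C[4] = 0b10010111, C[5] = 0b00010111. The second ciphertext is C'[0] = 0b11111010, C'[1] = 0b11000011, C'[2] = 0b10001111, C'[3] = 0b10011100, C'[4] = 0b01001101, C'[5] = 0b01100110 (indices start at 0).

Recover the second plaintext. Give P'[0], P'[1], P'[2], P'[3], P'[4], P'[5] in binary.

In CTR with a reused counter, both messages share the same keystream S_i, so C_i ⊕ C'_i = P_i ⊕ P'_i and thus P'_i = P_i ⊕ C_i ⊕ C'_i.
P'[0]: 0b10001100 ⊕ 0b10000010 ⊕ 0b11111010 = 0b11110100.
P'[1]: 0b00100011 ⊕ 0b00110101 ⊕ 0b11000011 = 0b11010101.
P'[2]: 0b01110010 ⊕ 0b01101100 ⊕ 0b10001111 = 0b10010001.
P'[3]: 0b10011000 ⊕ 0b11111110 ⊕ 0b10011100 = 0b11111010.
P'[4]: 0b11111001 ⊕ 0b10010111 ⊕ 0b01001101 = 0b00100011.
P'[5]: 0b01100001 ⊕ 0b00010111 ⊕ 0b01100110 = 0b00010000.

P'[0] = 0b11110100, P'[1] = 0b11010101, P'[2] = 0b10010001, P'[3] = 0b11111010, P'[4] = 0b00100011, P'[5] = 0b00010000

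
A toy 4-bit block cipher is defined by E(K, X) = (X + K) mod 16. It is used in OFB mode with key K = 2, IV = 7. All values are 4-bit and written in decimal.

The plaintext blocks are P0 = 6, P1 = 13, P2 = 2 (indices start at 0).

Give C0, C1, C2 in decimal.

C0 = 15, C1 = 6, C2 = 15

OFB encryption: S_i = E(K, S_{i−1}) with S_{−1} = IV; C_i = P_i ⊕ S_i.
C0: S = E(K, 7) = 9; 6 ⊕ 9 = 15.
C1: S = E(K, 9) = 11; 13 ⊕ 11 = 6.
C2: S = E(K, 11) = 13; 2 ⊕ 13 = 15.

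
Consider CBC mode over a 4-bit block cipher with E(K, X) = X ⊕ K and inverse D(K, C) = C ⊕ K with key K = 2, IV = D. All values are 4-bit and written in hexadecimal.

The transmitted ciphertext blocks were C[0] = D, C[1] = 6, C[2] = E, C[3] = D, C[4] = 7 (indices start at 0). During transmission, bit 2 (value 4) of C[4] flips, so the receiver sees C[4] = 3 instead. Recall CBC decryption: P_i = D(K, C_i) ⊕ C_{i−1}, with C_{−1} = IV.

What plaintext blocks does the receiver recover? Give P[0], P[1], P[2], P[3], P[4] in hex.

P[0] = 2, P[1] = 9, P[2] = A, P[3] = 1, P[4] = C

Only C[4] changed, to 3. In CBC, a change in C_i garbles P_i and flips the same bit in P_{i+1}. Decrypting the received ciphertext:
P[0]: D(K, D) = F; F ⊕ D = 2.
P[1]: D(K, 6) = 4; 4 ⊕ D = 9.
P[2]: D(K, E) = C; C ⊕ 6 = A.
P[3]: D(K, D) = F; F ⊕ E = 1.
P[4]: D(K, 3) = 1; 1 ⊕ D = C.
Blocks that differ from the original plaintext: P[4].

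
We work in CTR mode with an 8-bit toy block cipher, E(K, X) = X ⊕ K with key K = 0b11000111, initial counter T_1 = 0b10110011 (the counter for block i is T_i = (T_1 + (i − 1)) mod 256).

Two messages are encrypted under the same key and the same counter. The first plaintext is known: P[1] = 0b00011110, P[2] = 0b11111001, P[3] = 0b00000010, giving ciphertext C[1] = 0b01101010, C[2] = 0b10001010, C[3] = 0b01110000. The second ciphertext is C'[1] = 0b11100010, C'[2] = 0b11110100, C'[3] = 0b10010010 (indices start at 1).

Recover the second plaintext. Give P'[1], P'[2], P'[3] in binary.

P'[1] = 0b10010110, P'[2] = 0b10000111, P'[3] = 0b11100000

In CTR with a reused counter, both messages share the same keystream S_i, so C_i ⊕ C'_i = P_i ⊕ P'_i and thus P'_i = P_i ⊕ C_i ⊕ C'_i.
P'[1]: 0b00011110 ⊕ 0b01101010 ⊕ 0b11100010 = 0b10010110.
P'[2]: 0b11111001 ⊕ 0b10001010 ⊕ 0b11110100 = 0b10000111.
P'[3]: 0b00000010 ⊕ 0b01110000 ⊕ 0b10010010 = 0b11100000.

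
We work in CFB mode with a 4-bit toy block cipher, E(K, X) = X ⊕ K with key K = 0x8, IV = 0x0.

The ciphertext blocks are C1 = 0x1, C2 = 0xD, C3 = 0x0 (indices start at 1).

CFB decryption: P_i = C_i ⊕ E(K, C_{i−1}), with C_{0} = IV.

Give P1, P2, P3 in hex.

P1 = 0x9, P2 = 0x4, P3 = 0x5

P1: E(K, 0x0) = 0x8; 0x1 ⊕ 0x8 = 0x9.
P2: E(K, 0x1) = 0x9; 0xD ⊕ 0x9 = 0x4.
P3: E(K, 0xD) = 0x5; 0x0 ⊕ 0x5 = 0x5.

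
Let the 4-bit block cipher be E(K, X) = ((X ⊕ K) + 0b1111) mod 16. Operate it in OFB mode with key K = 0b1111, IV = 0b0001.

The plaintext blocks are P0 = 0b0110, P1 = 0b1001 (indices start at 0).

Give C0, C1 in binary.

C0 = 0b1011, C1 = 0b1000

OFB encryption: S_i = E(K, S_{i−1}) with S_{−1} = IV; C_i = P_i ⊕ S_i.
C0: S = E(K, 0b0001) = 0b1101; 0b0110 ⊕ 0b1101 = 0b1011.
C1: S = E(K, 0b1101) = 0b0001; 0b1001 ⊕ 0b0001 = 0b1000.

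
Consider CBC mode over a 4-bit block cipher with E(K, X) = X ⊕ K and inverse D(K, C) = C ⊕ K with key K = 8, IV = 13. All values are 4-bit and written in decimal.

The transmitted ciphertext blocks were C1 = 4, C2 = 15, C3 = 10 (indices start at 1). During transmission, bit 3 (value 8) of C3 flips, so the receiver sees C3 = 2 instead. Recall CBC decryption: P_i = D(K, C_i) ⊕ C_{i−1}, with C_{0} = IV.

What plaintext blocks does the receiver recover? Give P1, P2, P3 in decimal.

P1 = 1, P2 = 3, P3 = 5

Only C3 changed, to 2. In CBC, a change in C_i garbles P_i and flips the same bit in P_{i+1}. Decrypting the received ciphertext:
P1: D(K, 4) = 12; 12 ⊕ 13 = 1.
P2: D(K, 15) = 7; 7 ⊕ 4 = 3.
P3: D(K, 2) = 10; 10 ⊕ 15 = 5.
Blocks that differ from the original plaintext: P3.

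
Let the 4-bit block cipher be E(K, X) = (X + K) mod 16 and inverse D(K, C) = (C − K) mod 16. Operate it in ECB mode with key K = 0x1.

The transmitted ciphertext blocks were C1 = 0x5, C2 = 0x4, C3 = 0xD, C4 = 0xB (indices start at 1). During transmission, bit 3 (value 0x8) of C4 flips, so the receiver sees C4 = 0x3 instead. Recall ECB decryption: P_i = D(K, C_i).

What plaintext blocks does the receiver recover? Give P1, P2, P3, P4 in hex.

P1 = 0x4, P2 = 0x3, P3 = 0xC, P4 = 0x2

Only C4 changed, to 0x3. In ECB, a change in C_i affects only P_i. Decrypting the received ciphertext:
P1: D(K, 0x5) = 0x4.
P2: D(K, 0x4) = 0x3.
P3: D(K, 0xD) = 0xC.
P4: D(K, 0x3) = 0x2.
Blocks that differ from the original plaintext: P4.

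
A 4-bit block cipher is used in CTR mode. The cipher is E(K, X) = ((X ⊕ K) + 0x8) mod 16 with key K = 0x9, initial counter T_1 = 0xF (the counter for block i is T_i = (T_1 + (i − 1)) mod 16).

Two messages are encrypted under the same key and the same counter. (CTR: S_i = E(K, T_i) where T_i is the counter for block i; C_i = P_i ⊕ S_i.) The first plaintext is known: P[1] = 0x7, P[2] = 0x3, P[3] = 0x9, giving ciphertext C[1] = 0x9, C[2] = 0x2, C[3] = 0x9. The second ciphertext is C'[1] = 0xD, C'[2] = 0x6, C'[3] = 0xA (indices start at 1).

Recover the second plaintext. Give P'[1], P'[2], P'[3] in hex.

In CTR with a reused counter, both messages share the same keystream S_i, so C_i ⊕ C'_i = P_i ⊕ P'_i and thus P'_i = P_i ⊕ C_i ⊕ C'_i.
P'[1]: 0x7 ⊕ 0x9 ⊕ 0xD = 0x3.
P'[2]: 0x3 ⊕ 0x2 ⊕ 0x6 = 0x7.
P'[3]: 0x9 ⊕ 0x9 ⊕ 0xA = 0xA.

P'[1] = 0x3, P'[2] = 0x7, P'[3] = 0xA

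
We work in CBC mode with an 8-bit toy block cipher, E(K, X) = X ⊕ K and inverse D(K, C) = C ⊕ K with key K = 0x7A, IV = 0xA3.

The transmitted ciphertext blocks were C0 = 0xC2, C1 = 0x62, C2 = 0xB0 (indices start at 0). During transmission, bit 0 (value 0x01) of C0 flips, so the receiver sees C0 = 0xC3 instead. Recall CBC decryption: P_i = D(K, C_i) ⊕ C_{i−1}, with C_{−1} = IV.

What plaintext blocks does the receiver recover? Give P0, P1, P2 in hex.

P0 = 0x1A, P1 = 0xDB, P2 = 0xA8

Only C0 changed, to 0xC3. In CBC, a change in C_i garbles P_i and flips the same bit in P_{i+1}. Decrypting the received ciphertext:
P0: D(K, 0xC3) = 0xB9; 0xB9 ⊕ 0xA3 = 0x1A.
P1: D(K, 0x62) = 0x18; 0x18 ⊕ 0xC3 = 0xDB.
P2: D(K, 0xB0) = 0xCA; 0xCA ⊕ 0x62 = 0xA8.
Blocks that differ from the original plaintext: P0, P1.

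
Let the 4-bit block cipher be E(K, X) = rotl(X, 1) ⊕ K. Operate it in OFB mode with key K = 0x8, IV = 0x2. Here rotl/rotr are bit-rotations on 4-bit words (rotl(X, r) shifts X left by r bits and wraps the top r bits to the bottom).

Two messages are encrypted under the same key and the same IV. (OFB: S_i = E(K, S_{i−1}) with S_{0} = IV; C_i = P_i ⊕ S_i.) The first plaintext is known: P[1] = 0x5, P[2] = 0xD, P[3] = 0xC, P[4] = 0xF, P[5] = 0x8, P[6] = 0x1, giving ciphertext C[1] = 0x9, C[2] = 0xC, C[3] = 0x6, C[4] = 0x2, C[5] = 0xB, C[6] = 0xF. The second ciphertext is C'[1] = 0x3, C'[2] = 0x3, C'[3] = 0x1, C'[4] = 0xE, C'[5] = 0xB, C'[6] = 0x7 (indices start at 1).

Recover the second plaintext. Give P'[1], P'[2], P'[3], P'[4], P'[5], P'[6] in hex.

In OFB with a reused IV, both messages share the same keystream S_i, so C_i ⊕ C'_i = P_i ⊕ P'_i and thus P'_i = P_i ⊕ C_i ⊕ C'_i.
P'[1]: 0x5 ⊕ 0x9 ⊕ 0x3 = 0xF.
P'[2]: 0xD ⊕ 0xC ⊕ 0x3 = 0x2.
P'[3]: 0xC ⊕ 0x6 ⊕ 0x1 = 0xB.
P'[4]: 0xF ⊕ 0x2 ⊕ 0xE = 0x3.
P'[5]: 0x8 ⊕ 0xB ⊕ 0xB = 0x8.
P'[6]: 0x1 ⊕ 0xF ⊕ 0x7 = 0x9.

P'[1] = 0xF, P'[2] = 0x2, P'[3] = 0xB, P'[4] = 0x3, P'[5] = 0x8, P'[6] = 0x9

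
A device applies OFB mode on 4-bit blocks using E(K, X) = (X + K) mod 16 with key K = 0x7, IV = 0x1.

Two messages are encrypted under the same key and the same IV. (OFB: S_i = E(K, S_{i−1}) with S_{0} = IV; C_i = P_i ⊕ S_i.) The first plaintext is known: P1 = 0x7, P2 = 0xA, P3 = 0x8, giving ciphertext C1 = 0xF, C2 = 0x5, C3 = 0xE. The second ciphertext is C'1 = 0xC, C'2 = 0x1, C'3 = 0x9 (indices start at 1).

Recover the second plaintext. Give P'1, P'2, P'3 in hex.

In OFB with a reused IV, both messages share the same keystream S_i, so C_i ⊕ C'_i = P_i ⊕ P'_i and thus P'_i = P_i ⊕ C_i ⊕ C'_i.
P'1: 0x7 ⊕ 0xF ⊕ 0xC = 0x4.
P'2: 0xA ⊕ 0x5 ⊕ 0x1 = 0xE.
P'3: 0x8 ⊕ 0xE ⊕ 0x9 = 0xF.

P'1 = 0x4, P'2 = 0xE, P'3 = 0xF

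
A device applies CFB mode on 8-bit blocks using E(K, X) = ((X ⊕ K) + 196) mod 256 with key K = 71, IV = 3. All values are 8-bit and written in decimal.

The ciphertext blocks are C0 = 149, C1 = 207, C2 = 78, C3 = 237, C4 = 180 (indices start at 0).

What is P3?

CFB decryption: P_i = C_i ⊕ E(K, C_{i−1}), with C_{−1} = IV.
P3: E(K, 78) = 205; 237 ⊕ 205 = 32.

P3 = 32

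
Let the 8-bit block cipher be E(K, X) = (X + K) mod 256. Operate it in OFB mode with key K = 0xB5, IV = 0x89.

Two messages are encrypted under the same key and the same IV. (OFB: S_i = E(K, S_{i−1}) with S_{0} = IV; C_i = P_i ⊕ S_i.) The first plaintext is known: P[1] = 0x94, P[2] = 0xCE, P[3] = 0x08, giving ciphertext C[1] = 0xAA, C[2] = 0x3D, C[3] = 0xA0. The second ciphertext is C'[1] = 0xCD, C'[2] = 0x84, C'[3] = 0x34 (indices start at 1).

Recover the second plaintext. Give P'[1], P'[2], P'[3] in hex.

P'[1] = 0xF3, P'[2] = 0x77, P'[3] = 0x9C

In OFB with a reused IV, both messages share the same keystream S_i, so C_i ⊕ C'_i = P_i ⊕ P'_i and thus P'_i = P_i ⊕ C_i ⊕ C'_i.
P'[1]: 0x94 ⊕ 0xAA ⊕ 0xCD = 0xF3.
P'[2]: 0xCE ⊕ 0x3D ⊕ 0x84 = 0x77.
P'[3]: 0x08 ⊕ 0xA0 ⊕ 0x34 = 0x9C.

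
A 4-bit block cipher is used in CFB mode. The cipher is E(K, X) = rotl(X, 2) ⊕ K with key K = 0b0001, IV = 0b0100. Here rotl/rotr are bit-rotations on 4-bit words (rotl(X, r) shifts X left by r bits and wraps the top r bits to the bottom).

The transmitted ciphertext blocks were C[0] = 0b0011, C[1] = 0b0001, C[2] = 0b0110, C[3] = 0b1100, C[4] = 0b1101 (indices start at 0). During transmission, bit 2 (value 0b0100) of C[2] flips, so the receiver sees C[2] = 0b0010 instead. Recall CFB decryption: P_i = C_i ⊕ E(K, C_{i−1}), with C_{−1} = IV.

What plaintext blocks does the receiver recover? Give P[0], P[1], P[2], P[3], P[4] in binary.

Only C[2] changed, to 0b0010. In CFB, a change in C_i flips the same bit in P_i and garbles P_{i+1}. Decrypting the received ciphertext:
P[0]: E(K, 0b0100) = 0b0000; 0b0011 ⊕ 0b0000 = 0b0011.
P[1]: E(K, 0b0011) = 0b1101; 0b0001 ⊕ 0b1101 = 0b1100.
P[2]: E(K, 0b0001) = 0b0101; 0b0010 ⊕ 0b0101 = 0b0111.
P[3]: E(K, 0b0010) = 0b1001; 0b1100 ⊕ 0b1001 = 0b0101.
P[4]: E(K, 0b1100) = 0b0010; 0b1101 ⊕ 0b0010 = 0b1111.
Blocks that differ from the original plaintext: P[2], P[3].

P[0] = 0b0011, P[1] = 0b1100, P[2] = 0b0111, P[3] = 0b0101, P[4] = 0b1111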